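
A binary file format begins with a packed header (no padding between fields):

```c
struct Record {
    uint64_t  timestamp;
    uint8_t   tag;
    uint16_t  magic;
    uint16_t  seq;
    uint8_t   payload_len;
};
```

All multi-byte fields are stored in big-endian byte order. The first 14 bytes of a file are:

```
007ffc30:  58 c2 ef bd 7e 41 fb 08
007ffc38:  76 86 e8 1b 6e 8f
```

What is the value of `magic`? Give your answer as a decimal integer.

`magic` follows `timestamp` (8 B), `tag` (1 B), so it starts at offset 8 + 1 = 9 and occupies 2 bytes.
Bytes at offsets 9..10: 86 E8.
Big-endian stores the most-significant byte at the lowest address.
The bytes are already most-significant first: 0x86E8.
0x86E8 = 34536.

34536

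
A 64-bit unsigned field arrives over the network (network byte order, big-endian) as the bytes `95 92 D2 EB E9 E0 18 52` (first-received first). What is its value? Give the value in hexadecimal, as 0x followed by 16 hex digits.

0x9592D2EBE9E01852

In big-endian order the high byte comes first in memory.
The bytes are already most-significant first: 0x9592D2EBE9E01852.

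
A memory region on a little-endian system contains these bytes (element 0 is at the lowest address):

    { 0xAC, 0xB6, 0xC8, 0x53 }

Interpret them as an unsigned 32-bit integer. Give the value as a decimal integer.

In little-endian order the low byte comes first in memory.
Reassemble most-significant byte first: 53 C8 B6 AC → 0x53C8B6AC.
0x53C8B6AC = 1405662892.

1405662892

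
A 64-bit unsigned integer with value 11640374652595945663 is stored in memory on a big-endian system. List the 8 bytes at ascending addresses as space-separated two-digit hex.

A1 8A EB 12 BC 71 40 BF

11640374652595945663 in hexadecimal, padded to 64 bits, is 0xA18AEB12BC7140BF.
Split into bytes (most-significant first): A1 8A EB 12 BC 71 40 BF.
In big-endian order the high byte comes first in memory.
So the memory order matches the most-significant-first order: A1 8A EB 12 BC 71 40 BF.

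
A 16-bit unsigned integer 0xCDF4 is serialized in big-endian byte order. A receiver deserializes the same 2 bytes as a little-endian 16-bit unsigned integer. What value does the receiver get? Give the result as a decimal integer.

Stored big-endian, the bytes at ascending addresses are CD F4.
Read back as little-endian, the first byte is least significant, giving 0xF4CD.
0xF4CD = 62669.

62669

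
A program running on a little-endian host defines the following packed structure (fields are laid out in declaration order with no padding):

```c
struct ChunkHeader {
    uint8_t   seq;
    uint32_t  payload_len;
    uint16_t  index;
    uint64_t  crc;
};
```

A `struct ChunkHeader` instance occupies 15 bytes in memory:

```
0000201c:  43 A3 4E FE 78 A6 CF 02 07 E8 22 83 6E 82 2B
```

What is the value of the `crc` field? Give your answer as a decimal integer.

`crc` follows `seq` (1 B), `payload_len` (4 B), `index` (2 B), so it starts at offset 1 + 4 + 2 = 7 and occupies 8 bytes.
Bytes at offsets 7..14: 02 07 E8 22 83 6E 82 2B.
In little-endian order the low byte comes first in memory.
Reassemble most-significant byte first: 2B 82 6E 83 22 E8 07 02 → 0x2B826E8322E80702.
0x2B826E8322E80702 = 3135189800108689154.

3135189800108689154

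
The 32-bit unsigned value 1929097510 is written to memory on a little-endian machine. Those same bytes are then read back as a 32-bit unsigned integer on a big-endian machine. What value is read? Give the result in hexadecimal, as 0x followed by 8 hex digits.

0x26B1FB72

1929097510 in 32-bit hexadecimal is 0x72FBB126.
Stored little-endian, the bytes at ascending addresses are 26 B1 FB 72.
Read back as big-endian, the last byte is least significant, giving 0x26B1FB72.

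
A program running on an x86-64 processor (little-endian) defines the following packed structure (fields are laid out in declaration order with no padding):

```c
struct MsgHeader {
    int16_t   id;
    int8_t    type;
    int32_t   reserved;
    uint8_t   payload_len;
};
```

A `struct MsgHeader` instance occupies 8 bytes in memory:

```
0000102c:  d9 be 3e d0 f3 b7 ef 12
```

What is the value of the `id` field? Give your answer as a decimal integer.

-16679

`id` is the first field, at byte offset 0, occupying 2 bytes.
Bytes at offsets 0..1: D9 BE.
Little-endian: lowest address holds the least-significant byte.
Reassemble most-significant byte first: BE D9 → 0xBED9.
Top bit is set, so as a signed 16-bit value this is 0xBED9 − 2^16 = -16679.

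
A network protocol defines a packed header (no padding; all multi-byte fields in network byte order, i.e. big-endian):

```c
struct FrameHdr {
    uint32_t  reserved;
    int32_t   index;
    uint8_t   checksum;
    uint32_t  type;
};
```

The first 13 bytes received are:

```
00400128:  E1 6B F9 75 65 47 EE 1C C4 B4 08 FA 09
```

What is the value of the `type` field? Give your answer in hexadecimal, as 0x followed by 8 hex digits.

0xB408FA09

`type` follows `reserved` (4 B), `index` (4 B), `checksum` (1 B), so it starts at offset 4 + 4 + 1 = 9 and occupies 4 bytes.
Bytes at offsets 9..12: B4 08 FA 09.
In big-endian order the high byte comes first in memory.
The bytes are already most-significant first: 0xB408FA09.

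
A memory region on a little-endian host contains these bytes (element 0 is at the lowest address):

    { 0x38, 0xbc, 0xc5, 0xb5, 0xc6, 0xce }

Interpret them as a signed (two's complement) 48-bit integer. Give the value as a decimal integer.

Little-endian stores the least-significant byte at the lowest address.
Reassemble most-significant byte first: CE C6 B5 C5 BC 38 → 0xCEC6B5C5BC38.
Top bit is set, so as a signed 48-bit value this is 0xCEC6B5C5BC38 − 2^48 = -54122128229320.

-54122128229320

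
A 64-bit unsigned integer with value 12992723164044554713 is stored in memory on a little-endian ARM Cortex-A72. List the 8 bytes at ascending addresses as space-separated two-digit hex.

12992723164044554713 in hexadecimal, padded to 64 bits, is 0xB44F6CE119DD71D9.
Split into bytes (most-significant first): B4 4F 6C E1 19 DD 71 D9.
Little-endian stores the least-significant byte at the lowest address.
So at ascending addresses the bytes are D9 71 DD 19 E1 6C 4F B4.

D9 71 DD 19 E1 6C 4F B4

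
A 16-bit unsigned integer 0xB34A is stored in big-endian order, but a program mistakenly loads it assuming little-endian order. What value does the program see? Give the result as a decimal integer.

Stored big-endian, the bytes at ascending addresses are B3 4A.
Read back as little-endian, the first byte is least significant, giving 0x4AB3.
0x4AB3 = 19123.

19123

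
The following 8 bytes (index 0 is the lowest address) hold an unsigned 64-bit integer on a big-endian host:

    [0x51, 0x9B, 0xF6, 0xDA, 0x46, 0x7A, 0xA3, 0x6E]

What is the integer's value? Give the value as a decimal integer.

5880565155808060270

In big-endian order the high byte comes first in memory.
The bytes are already most-significant first: 0x519BF6DA467AA36E.
0x519BF6DA467AA36E = 5880565155808060270.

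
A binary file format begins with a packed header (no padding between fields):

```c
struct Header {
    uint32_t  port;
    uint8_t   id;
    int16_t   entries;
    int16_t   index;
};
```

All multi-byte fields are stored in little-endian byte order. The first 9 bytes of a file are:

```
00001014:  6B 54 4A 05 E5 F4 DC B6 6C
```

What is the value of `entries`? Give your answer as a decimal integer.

`entries` follows `port` (4 B), `id` (1 B), so it starts at offset 4 + 1 = 5 and occupies 2 bytes.
Bytes at offsets 5..6: F4 DC.
Little-endian: lowest address holds the least-significant byte.
Reassemble most-significant byte first: DC F4 → 0xDCF4.
Top bit is set, so as a signed 16-bit value this is 0xDCF4 − 2^16 = -8972.

-8972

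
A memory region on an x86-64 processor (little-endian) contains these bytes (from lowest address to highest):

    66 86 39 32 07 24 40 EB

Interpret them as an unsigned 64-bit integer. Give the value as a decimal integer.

16951588610748548710

Little-endian stores the least-significant byte at the lowest address.
Reassemble most-significant byte first: EB 40 24 07 32 39 86 66 → 0xEB40240732398666.
0xEB40240732398666 = 16951588610748548710.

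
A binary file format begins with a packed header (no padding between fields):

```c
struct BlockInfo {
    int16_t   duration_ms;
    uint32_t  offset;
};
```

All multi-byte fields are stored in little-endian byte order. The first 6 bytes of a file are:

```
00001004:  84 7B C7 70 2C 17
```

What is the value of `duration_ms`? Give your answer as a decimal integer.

`duration_ms` is the first field, at byte offset 0, occupying 2 bytes.
Bytes at offsets 0..1: 84 7B.
Little-endian stores the least-significant byte at the lowest address.
Reassemble most-significant byte first: 7B 84 → 0x7B84.
0x7B84 = 31620.

31620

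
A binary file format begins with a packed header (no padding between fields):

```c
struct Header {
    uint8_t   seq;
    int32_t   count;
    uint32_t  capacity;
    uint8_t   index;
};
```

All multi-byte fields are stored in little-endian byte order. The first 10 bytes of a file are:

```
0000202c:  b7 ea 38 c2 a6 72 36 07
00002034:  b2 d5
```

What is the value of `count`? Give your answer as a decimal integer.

-1497220886

`count` follows `seq` (1 byte), so it starts at byte offset 1 and occupies 4 bytes.
Bytes at offsets 1..4: EA 38 C2 A6.
Little-endian stores the least-significant byte at the lowest address.
Reassemble most-significant byte first: A6 C2 38 EA → 0xA6C238EA.
Top bit is set, so as a signed 32-bit value this is 0xA6C238EA − 2^32 = -1497220886.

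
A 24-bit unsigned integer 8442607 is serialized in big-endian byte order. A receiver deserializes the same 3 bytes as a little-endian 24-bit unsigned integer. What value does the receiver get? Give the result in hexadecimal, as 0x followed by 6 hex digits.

0xEFD280

8442607 in 24-bit hexadecimal is 0x80D2EF.
Stored big-endian, the bytes at ascending addresses are 80 D2 EF.
Read back as little-endian, the first byte is least significant, giving 0xEFD280.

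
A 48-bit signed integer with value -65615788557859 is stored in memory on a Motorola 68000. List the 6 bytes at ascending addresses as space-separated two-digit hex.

C4 52 A2 3B 39 DD

Two's complement of -65615788557859 in 48 bits: 65615788557859 = 0x3BAD5DC4C623; invert → 0xC452A23B39DC; add 1 → 0xC452A23B39DD.
Split into bytes (most-significant first): C4 52 A2 3B 39 DD.
Big-endian: lowest address holds the most-significant byte.
So the memory order matches the most-significant-first order: C4 52 A2 3B 39 DD.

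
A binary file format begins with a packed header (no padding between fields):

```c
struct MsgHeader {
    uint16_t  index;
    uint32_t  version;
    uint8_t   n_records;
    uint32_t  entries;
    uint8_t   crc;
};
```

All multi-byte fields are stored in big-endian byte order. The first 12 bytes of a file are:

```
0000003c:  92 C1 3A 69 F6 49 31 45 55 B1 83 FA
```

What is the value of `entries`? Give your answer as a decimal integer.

1163243907

`entries` follows `index` (2 B), `version` (4 B), `n_records` (1 B), so it starts at offset 2 + 4 + 1 = 7 and occupies 4 bytes.
Bytes at offsets 7..10: 45 55 B1 83.
In big-endian order the high byte comes first in memory.
The bytes are already most-significant first: 0x4555B183.
0x4555B183 = 1163243907.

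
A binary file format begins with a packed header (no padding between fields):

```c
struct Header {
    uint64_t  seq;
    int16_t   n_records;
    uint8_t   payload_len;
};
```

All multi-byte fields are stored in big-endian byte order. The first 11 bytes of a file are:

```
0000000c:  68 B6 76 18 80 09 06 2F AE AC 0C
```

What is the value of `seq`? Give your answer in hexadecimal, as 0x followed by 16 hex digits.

`seq` is the first field, at byte offset 0, occupying 8 bytes.
Bytes at offsets 0..7: 68 B6 76 18 80 09 06 2F.
Big-endian: lowest address holds the most-significant byte.
The bytes are already most-significant first: 0x68B676188009062F.

0x68B676188009062F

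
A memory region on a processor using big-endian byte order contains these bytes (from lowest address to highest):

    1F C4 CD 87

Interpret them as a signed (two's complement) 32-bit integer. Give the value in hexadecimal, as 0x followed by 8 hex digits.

Big-endian: lowest address holds the most-significant byte.
The bytes are already most-significant first: 0x1FC4CD87.

0x1FC4CD87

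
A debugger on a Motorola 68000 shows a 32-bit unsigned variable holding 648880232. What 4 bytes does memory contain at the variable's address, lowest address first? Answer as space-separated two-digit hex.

26 AD 20 68

648880232 in hexadecimal, padded to 32 bits, is 0x26AD2068.
Split into bytes (most-significant first): 26 AD 20 68.
Big-endian: lowest address holds the most-significant byte.
So the memory order matches the most-significant-first order: 26 AD 20 68.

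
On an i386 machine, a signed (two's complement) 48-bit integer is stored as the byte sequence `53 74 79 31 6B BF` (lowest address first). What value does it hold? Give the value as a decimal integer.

-71007864261549

Little-endian: lowest address holds the least-significant byte.
Reassemble most-significant byte first: BF 6B 31 79 74 53 → 0xBF6B31797453.
Top bit is set, so as a signed 48-bit value this is 0xBF6B31797453 − 2^48 = -71007864261549.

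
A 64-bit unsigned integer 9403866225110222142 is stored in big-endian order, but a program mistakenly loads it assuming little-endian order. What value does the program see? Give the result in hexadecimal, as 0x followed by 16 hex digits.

0x3E05FD06823E8182

9403866225110222142 in 64-bit hexadecimal is 0x82813E8206FD053E.
Stored big-endian, the bytes at ascending addresses are 82 81 3E 82 06 FD 05 3E.
Read back as little-endian, the first byte is least significant, giving 0x3E05FD06823E8182.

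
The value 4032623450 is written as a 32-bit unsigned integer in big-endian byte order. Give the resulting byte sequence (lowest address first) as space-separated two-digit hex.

4032623450 in hexadecimal, padded to 32 bits, is 0xF05CF35A.
Split into bytes (most-significant first): F0 5C F3 5A.
Big-endian: lowest address holds the most-significant byte.
So the memory order matches the most-significant-first order: F0 5C F3 5A.

F0 5C F3 5A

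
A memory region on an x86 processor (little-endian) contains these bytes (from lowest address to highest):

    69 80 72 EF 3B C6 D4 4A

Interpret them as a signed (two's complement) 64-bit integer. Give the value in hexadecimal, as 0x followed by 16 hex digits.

0x4AD4C63BEF728069

Little-endian stores the least-significant byte at the lowest address.
Reassemble most-significant byte first: 4A D4 C6 3B EF 72 80 69 → 0x4AD4C63BEF728069.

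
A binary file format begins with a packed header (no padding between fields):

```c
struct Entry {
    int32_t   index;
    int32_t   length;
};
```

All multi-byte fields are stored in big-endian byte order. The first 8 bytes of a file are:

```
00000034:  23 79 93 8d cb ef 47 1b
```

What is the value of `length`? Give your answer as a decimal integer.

-873511141

`length` follows `index` (4 bytes), so it starts at byte offset 4 and occupies 4 bytes.
Bytes at offsets 4..7: CB EF 47 1B.
In big-endian order the high byte comes first in memory.
The bytes are already most-significant first: 0xCBEF471B.
Top bit is set, so as a signed 32-bit value this is 0xCBEF471B − 2^32 = -873511141.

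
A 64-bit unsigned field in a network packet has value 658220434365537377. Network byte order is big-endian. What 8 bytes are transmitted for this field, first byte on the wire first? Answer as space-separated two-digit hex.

09 22 77 FF 66 42 DC 61

658220434365537377 in hexadecimal, padded to 64 bits, is 0x092277FF6642DC61.
Split into bytes (most-significant first): 09 22 77 FF 66 42 DC 61.
Big-endian stores the most-significant byte at the lowest address.
So the memory order matches the most-significant-first order: 09 22 77 FF 66 42 DC 61.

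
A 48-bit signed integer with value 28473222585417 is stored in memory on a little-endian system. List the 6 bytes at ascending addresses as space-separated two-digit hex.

49 5C 51 70 E5 19

28473222585417 in hexadecimal, padded to 48 bits, is 0x19E570515C49.
Split into bytes (most-significant first): 19 E5 70 51 5C 49.
In little-endian order the low byte comes first in memory.
So at ascending addresses the bytes are 49 5C 51 70 E5 19.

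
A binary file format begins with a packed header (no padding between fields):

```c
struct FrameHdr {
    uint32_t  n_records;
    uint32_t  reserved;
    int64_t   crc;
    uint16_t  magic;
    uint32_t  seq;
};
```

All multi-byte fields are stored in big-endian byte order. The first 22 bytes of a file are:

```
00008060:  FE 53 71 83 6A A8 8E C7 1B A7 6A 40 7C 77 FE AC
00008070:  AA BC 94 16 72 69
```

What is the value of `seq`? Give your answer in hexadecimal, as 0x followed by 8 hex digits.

`seq` follows `n_records` (4 B), `reserved` (4 B), `crc` (8 B), `magic` (2 B), so it starts at offset 4 + 4 + 8 + 2 = 18 and occupies 4 bytes.
Bytes at offsets 18..21: 94 16 72 69.
In big-endian order the high byte comes first in memory.
The bytes are already most-significant first: 0x94167269.

0x94167269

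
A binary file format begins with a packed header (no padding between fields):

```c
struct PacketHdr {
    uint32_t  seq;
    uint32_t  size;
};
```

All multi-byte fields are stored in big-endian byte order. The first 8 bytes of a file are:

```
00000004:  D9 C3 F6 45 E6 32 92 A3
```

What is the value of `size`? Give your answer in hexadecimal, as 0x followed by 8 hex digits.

0xE63292A3

`size` follows `seq` (4 bytes), so it starts at byte offset 4 and occupies 4 bytes.
Bytes at offsets 4..7: E6 32 92 A3.
In big-endian order the high byte comes first in memory.
The bytes are already most-significant first: 0xE63292A3.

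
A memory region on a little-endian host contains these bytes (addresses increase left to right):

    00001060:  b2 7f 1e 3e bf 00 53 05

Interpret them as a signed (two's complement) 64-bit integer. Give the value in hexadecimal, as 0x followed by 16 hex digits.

In little-endian order the low byte comes first in memory.
Reassemble most-significant byte first: 05 53 00 BF 3E 1E 7F B2 → 0x055300BF3E1E7FB2.

0x055300BF3E1E7FB2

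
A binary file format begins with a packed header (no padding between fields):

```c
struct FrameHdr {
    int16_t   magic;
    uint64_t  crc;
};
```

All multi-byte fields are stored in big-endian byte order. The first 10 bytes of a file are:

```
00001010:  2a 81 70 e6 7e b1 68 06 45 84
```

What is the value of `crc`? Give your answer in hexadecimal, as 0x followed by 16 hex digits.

0x70E67EB168064584

`crc` follows `magic` (2 bytes), so it starts at byte offset 2 and occupies 8 bytes.
Bytes at offsets 2..9: 70 E6 7E B1 68 06 45 84.
In big-endian order the high byte comes first in memory.
The bytes are already most-significant first: 0x70E67EB168064584.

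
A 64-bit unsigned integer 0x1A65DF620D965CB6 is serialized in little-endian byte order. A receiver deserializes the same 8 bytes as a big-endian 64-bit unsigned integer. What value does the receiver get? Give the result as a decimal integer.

13140542796997813530

Stored little-endian, the bytes at ascending addresses are B6 5C 96 0D 62 DF 65 1A.
Read back as big-endian, the last byte is least significant, giving 0xB65C960D62DF651A.
0xB65C960D62DF651A = 13140542796997813530.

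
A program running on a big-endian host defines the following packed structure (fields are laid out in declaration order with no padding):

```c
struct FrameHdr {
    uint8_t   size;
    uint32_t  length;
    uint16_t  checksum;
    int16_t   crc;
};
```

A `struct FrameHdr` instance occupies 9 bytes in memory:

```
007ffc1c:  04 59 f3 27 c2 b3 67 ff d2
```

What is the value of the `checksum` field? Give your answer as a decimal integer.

`checksum` follows `size` (1 B), `length` (4 B), so it starts at offset 1 + 4 = 5 and occupies 2 bytes.
Bytes at offsets 5..6: B3 67.
Big-endian: lowest address holds the most-significant byte.
The bytes are already most-significant first: 0xB367.
0xB367 = 45927.

45927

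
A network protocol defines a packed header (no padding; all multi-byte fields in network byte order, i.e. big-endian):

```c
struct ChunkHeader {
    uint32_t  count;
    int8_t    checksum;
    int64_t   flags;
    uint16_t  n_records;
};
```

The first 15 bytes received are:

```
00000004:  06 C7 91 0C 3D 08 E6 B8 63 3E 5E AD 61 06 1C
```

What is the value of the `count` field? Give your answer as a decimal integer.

113742092

`count` is the first field, at byte offset 0, occupying 4 bytes.
Bytes at offsets 0..3: 06 C7 91 0C.
In big-endian order the high byte comes first in memory.
The bytes are already most-significant first: 0x06C7910C.
0x06C7910C = 113742092.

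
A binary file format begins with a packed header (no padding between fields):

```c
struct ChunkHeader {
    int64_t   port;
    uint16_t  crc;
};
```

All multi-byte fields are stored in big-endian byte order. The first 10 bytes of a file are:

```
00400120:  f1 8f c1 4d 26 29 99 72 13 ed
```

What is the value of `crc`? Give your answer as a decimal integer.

5101

`crc` follows `port` (8 bytes), so it starts at byte offset 8 and occupies 2 bytes.
Bytes at offsets 8..9: 13 ED.
In big-endian order the high byte comes first in memory.
The bytes are already most-significant first: 0x13ED.
0x13ED = 5101.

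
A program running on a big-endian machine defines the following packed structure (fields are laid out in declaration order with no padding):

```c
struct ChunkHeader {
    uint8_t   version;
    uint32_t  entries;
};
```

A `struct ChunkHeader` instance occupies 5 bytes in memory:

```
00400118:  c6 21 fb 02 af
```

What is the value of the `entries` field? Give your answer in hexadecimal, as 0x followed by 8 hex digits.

0x21FB02AF

`entries` follows `version` (1 byte), so it starts at byte offset 1 and occupies 4 bytes.
Bytes at offsets 1..4: 21 FB 02 AF.
Big-endian: lowest address holds the most-significant byte.
The bytes are already most-significant first: 0x21FB02AF.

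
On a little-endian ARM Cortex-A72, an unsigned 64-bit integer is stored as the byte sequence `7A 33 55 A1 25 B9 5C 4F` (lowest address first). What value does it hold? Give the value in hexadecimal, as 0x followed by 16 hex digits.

0x4F5CB925A155337A

Little-endian: lowest address holds the least-significant byte.
Reassemble most-significant byte first: 4F 5C B9 25 A1 55 33 7A → 0x4F5CB925A155337A.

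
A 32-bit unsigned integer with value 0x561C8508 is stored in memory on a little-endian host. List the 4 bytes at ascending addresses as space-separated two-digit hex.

Split into bytes (most-significant first): 56 1C 85 08.
Little-endian: lowest address holds the least-significant byte.
So at ascending addresses the bytes are 08 85 1C 56.

08 85 1C 56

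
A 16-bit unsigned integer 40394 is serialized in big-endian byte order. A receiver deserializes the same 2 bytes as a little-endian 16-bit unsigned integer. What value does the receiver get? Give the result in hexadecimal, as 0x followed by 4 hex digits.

0xCA9D

40394 in 16-bit hexadecimal is 0x9DCA.
Stored big-endian, the bytes at ascending addresses are 9D CA.
Read back as little-endian, the first byte is least significant, giving 0xCA9D.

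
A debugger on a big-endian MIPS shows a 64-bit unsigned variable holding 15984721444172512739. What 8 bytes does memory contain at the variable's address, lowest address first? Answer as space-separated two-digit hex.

DD D5 23 76 79 78 BD E3

15984721444172512739 in hexadecimal, padded to 64 bits, is 0xDDD523767978BDE3.
Split into bytes (most-significant first): DD D5 23 76 79 78 BD E3.
Big-endian: lowest address holds the most-significant byte.
So the memory order matches the most-significant-first order: DD D5 23 76 79 78 BD E3.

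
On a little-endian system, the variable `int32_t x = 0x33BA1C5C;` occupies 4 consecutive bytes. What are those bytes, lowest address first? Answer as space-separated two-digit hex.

5C 1C BA 33

Split into bytes (most-significant first): 33 BA 1C 5C.
Little-endian: lowest address holds the least-significant byte.
So at ascending addresses the bytes are 5C 1C BA 33.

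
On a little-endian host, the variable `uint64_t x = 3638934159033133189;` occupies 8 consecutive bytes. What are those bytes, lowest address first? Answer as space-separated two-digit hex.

85 68 34 76 56 17 80 32

3638934159033133189 in hexadecimal, padded to 64 bits, is 0x3280175676346885.
Split into bytes (most-significant first): 32 80 17 56 76 34 68 85.
In little-endian order the low byte comes first in memory.
So at ascending addresses the bytes are 85 68 34 76 56 17 80 32.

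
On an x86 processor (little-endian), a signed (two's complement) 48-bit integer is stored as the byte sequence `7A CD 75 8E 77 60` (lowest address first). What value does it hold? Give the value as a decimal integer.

Little-endian: lowest address holds the least-significant byte.
Reassemble most-significant byte first: 60 77 8E 75 CD 7A → 0x60778E75CD7A.
0x60778E75CD7A = 106066607459706.

106066607459706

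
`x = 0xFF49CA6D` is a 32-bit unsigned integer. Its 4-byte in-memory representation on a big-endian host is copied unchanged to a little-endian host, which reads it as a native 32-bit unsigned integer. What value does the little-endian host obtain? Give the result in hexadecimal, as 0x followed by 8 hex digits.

0x6DCA49FF

Stored big-endian, the bytes at ascending addresses are FF 49 CA 6D.
Read back as little-endian, the first byte is least significant, giving 0x6DCA49FF.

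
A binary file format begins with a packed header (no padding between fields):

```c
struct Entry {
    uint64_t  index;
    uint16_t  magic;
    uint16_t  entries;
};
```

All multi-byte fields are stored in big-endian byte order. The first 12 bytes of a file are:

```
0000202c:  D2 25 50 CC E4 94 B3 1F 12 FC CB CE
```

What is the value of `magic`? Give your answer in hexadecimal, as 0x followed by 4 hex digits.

`magic` follows `index` (8 bytes), so it starts at byte offset 8 and occupies 2 bytes.
Bytes at offsets 8..9: 12 FC.
In big-endian order the high byte comes first in memory.
The bytes are already most-significant first: 0x12FC.

0x12FC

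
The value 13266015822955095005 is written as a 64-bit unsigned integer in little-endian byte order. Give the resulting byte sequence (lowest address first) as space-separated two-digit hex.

13266015822955095005 in hexadecimal, padded to 64 bits, is 0xB81A5B1AC7F323DD.
Split into bytes (most-significant first): B8 1A 5B 1A C7 F3 23 DD.
Little-endian: lowest address holds the least-significant byte.
So at ascending addresses the bytes are DD 23 F3 C7 1A 5B 1A B8.

DD 23 F3 C7 1A 5B 1A B8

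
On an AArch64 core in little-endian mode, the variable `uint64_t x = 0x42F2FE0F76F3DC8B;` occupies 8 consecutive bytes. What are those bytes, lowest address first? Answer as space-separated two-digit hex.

Split into bytes (most-significant first): 42 F2 FE 0F 76 F3 DC 8B.
Little-endian: lowest address holds the least-significant byte.
So at ascending addresses the bytes are 8B DC F3 76 0F FE F2 42.

8B DC F3 76 0F FE F2 42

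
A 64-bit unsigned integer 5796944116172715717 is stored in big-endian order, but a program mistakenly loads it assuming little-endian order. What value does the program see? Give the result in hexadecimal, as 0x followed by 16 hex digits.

5796944116172715717 in 64-bit hexadecimal is 0x5072E1F5CB43F6C5.
Stored big-endian, the bytes at ascending addresses are 50 72 E1 F5 CB 43 F6 C5.
Read back as little-endian, the first byte is least significant, giving 0xC5F643CBF5E17250.

0xC5F643CBF5E17250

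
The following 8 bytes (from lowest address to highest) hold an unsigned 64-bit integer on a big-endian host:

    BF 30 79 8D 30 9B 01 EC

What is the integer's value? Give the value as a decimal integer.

13776644907439161836

Big-endian: lowest address holds the most-significant byte.
The bytes are already most-significant first: 0xBF30798D309B01EC.
0xBF30798D309B01EC = 13776644907439161836.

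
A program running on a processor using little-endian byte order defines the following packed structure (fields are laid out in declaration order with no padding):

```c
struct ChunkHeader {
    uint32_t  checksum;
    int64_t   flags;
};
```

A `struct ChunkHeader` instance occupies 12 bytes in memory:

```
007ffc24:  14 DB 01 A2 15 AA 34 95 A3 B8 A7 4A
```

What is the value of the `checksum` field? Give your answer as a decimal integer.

`checksum` is the first field, at byte offset 0, occupying 4 bytes.
Bytes at offsets 0..3: 14 DB 01 A2.
In little-endian order the low byte comes first in memory.
Reassemble most-significant byte first: A2 01 DB 14 → 0xA201DB14.
0xA201DB14 = 2718030612.

2718030612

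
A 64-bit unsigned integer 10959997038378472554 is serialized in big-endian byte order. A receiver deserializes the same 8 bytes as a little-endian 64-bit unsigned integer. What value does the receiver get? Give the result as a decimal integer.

10959997038378472554 in 64-bit hexadecimal is 0x9819BB3CE3E1D46A.
Stored big-endian, the bytes at ascending addresses are 98 19 BB 3C E3 E1 D4 6A.
Read back as little-endian, the first byte is least significant, giving 0x6AD4E1E33CBB1998.
0x6AD4E1E33CBB1998 = 7698026029175740824.

7698026029175740824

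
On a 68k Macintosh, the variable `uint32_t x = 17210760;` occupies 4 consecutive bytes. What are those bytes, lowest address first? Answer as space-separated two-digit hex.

01 06 9D 88

17210760 in hexadecimal, padded to 32 bits, is 0x01069D88.
Split into bytes (most-significant first): 01 06 9D 88.
Big-endian stores the most-significant byte at the lowest address.
So the memory order matches the most-significant-first order: 01 06 9D 88.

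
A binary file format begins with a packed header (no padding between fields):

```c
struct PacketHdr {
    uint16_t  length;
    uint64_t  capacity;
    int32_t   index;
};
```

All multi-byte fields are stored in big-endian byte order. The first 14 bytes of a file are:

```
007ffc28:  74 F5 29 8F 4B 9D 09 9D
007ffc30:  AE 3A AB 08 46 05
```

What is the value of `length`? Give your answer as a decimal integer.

29941

`length` is the first field, at byte offset 0, occupying 2 bytes.
Bytes at offsets 0..1: 74 F5.
Big-endian stores the most-significant byte at the lowest address.
The bytes are already most-significant first: 0x74F5.
0x74F5 = 29941.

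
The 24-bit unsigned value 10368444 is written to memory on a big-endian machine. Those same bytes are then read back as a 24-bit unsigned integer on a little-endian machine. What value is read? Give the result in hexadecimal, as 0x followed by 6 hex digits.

0xBC359E

10368444 in 24-bit hexadecimal is 0x9E35BC.
Stored big-endian, the bytes at ascending addresses are 9E 35 BC.
Read back as little-endian, the first byte is least significant, giving 0xBC359E.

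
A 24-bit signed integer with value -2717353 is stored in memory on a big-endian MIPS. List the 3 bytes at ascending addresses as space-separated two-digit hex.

Two's complement of -2717353 in 24 bits: 2717353 = 0x2976A9; invert → 0xD68956; add 1 → 0xD68957.
Split into bytes (most-significant first): D6 89 57.
In big-endian order the high byte comes first in memory.
So the memory order matches the most-significant-first order: D6 89 57.

D6 89 57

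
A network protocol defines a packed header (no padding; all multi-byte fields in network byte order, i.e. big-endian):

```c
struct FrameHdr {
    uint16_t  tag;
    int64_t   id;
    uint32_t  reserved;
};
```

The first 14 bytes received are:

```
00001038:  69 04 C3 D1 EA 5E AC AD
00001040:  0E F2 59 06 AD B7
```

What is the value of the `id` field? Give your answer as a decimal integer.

-4336427273836228878

`id` follows `tag` (2 bytes), so it starts at byte offset 2 and occupies 8 bytes.
Bytes at offsets 2..9: C3 D1 EA 5E AC AD 0E F2.
In big-endian order the high byte comes first in memory.
The bytes are already most-significant first: 0xC3D1EA5EACAD0EF2.
Top bit is set, so as a signed 64-bit value this is 0xC3D1EA5EACAD0EF2 − 2^64 = -4336427273836228878.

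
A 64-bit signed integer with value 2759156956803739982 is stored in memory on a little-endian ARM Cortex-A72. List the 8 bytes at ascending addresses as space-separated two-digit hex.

4E B1 D5 31 A2 7E 4A 26

2759156956803739982 in hexadecimal, padded to 64 bits, is 0x264A7EA231D5B14E.
Split into bytes (most-significant first): 26 4A 7E A2 31 D5 B1 4E.
Little-endian stores the least-significant byte at the lowest address.
So at ascending addresses the bytes are 4E B1 D5 31 A2 7E 4A 26.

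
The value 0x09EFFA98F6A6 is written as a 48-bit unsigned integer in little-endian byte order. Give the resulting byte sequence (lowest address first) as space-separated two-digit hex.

A6 F6 98 FA EF 09

Split into bytes (most-significant first): 09 EF FA 98 F6 A6.
Little-endian stores the least-significant byte at the lowest address.
So at ascending addresses the bytes are A6 F6 98 FA EF 09.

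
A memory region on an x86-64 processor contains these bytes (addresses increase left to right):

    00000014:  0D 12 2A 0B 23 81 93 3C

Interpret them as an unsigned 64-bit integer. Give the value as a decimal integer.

Little-endian: lowest address holds the least-significant byte.
Reassemble most-significant byte first: 3C 93 81 23 0B 2A 12 0D → 0x3C9381230B2A120D.
0x3C9381230B2A120D = 4364974451363287565.

4364974451363287565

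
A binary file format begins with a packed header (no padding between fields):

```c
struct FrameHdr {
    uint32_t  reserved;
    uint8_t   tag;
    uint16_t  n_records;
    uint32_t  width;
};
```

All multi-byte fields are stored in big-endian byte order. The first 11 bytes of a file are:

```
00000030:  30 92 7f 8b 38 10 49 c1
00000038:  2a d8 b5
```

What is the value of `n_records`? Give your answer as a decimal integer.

`n_records` follows `reserved` (4 B), `tag` (1 B), so it starts at offset 4 + 1 = 5 and occupies 2 bytes.
Bytes at offsets 5..6: 10 49.
Big-endian stores the most-significant byte at the lowest address.
The bytes are already most-significant first: 0x1049.
0x1049 = 4169.

4169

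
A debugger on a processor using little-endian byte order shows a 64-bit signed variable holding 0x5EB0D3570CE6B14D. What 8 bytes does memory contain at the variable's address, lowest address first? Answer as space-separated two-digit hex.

4D B1 E6 0C 57 D3 B0 5E

Split into bytes (most-significant first): 5E B0 D3 57 0C E6 B1 4D.
Little-endian: lowest address holds the least-significant byte.
So at ascending addresses the bytes are 4D B1 E6 0C 57 D3 B0 5E.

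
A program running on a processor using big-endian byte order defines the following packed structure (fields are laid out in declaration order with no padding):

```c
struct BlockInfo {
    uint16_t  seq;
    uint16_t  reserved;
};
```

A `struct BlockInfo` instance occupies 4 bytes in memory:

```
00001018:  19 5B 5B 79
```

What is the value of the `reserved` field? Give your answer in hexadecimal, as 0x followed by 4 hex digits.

0x5B79

`reserved` follows `seq` (2 bytes), so it starts at byte offset 2 and occupies 2 bytes.
Bytes at offsets 2..3: 5B 79.
In big-endian order the high byte comes first in memory.
The bytes are already most-significant first: 0x5B79.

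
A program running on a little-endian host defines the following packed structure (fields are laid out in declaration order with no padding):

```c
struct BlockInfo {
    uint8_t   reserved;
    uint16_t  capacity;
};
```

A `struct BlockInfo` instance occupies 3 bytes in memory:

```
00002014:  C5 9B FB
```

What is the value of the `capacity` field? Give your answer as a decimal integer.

64411

`capacity` follows `reserved` (1 byte), so it starts at byte offset 1 and occupies 2 bytes.
Bytes at offsets 1..2: 9B FB.
Little-endian stores the least-significant byte at the lowest address.
Reassemble most-significant byte first: FB 9B → 0xFB9B.
0xFB9B = 64411.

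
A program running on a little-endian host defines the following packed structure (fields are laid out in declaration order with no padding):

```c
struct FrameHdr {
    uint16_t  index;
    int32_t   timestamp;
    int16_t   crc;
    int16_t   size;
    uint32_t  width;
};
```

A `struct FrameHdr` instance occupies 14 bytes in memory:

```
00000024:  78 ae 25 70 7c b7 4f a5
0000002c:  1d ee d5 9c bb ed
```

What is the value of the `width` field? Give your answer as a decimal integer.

3988495573

`width` follows `index` (2 B), `timestamp` (4 B), `crc` (2 B), `size` (2 B), so it starts at offset 2 + 4 + 2 + 2 = 10 and occupies 4 bytes.
Bytes at offsets 10..13: D5 9C BB ED.
Little-endian stores the least-significant byte at the lowest address.
Reassemble most-significant byte first: ED BB 9C D5 → 0xEDBB9CD5.
0xEDBB9CD5 = 3988495573.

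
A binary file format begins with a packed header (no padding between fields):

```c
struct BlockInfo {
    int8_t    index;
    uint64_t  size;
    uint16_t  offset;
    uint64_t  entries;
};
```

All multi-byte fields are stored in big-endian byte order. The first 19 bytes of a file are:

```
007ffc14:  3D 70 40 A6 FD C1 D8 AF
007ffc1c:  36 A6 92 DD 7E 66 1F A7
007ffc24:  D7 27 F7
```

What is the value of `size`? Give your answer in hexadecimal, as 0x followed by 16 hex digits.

`size` follows `index` (1 byte), so it starts at byte offset 1 and occupies 8 bytes.
Bytes at offsets 1..8: 70 40 A6 FD C1 D8 AF 36.
Big-endian: lowest address holds the most-significant byte.
The bytes are already most-significant first: 0x7040A6FDC1D8AF36.

0x7040A6FDC1D8AF36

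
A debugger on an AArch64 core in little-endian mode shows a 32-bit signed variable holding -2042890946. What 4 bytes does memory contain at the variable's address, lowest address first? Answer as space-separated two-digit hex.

3E F5 3B 86

Two's complement of -2042890946 in 32 bits: 2042890946 = 0x79C40AC2; invert → 0x863BF53D; add 1 → 0x863BF53E.
Split into bytes (most-significant first): 86 3B F5 3E.
Little-endian: lowest address holds the least-significant byte.
So at ascending addresses the bytes are 3E F5 3B 86.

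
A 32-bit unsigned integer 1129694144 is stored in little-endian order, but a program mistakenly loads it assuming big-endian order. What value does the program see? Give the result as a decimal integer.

1129694144 in 32-bit hexadecimal is 0x4355C3C0.
Stored little-endian, the bytes at ascending addresses are C0 C3 55 43.
Read back as big-endian, the last byte is least significant, giving 0xC0C35543.
0xC0C35543 = 3234026819.

3234026819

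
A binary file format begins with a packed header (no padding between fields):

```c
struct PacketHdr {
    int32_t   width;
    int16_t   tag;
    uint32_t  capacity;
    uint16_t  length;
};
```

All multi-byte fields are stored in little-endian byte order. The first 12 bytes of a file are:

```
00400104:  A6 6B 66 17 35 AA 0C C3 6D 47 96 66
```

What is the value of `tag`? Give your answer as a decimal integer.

-21963

`tag` follows `width` (4 bytes), so it starts at byte offset 4 and occupies 2 bytes.
Bytes at offsets 4..5: 35 AA.
Little-endian stores the least-significant byte at the lowest address.
Reassemble most-significant byte first: AA 35 → 0xAA35.
Top bit is set, so as a signed 16-bit value this is 0xAA35 − 2^16 = -21963.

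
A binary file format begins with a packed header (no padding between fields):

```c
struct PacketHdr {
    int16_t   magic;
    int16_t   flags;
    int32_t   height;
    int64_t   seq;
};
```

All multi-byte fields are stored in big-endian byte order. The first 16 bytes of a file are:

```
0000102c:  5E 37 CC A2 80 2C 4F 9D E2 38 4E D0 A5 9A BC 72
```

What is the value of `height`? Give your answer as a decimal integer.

`height` follows `magic` (2 B), `flags` (2 B), so it starts at offset 2 + 2 = 4 and occupies 4 bytes.
Bytes at offsets 4..7: 80 2C 4F 9D.
In big-endian order the high byte comes first in memory.
The bytes are already most-significant first: 0x802C4F9D.
Top bit is set, so as a signed 32-bit value this is 0x802C4F9D − 2^32 = -2144579683.

-2144579683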